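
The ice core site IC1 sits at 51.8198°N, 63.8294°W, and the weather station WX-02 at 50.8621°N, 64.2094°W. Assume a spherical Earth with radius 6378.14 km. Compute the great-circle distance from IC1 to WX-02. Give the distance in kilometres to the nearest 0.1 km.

109.8 km

Δφ = -0.9577°,  Δλ = -0.3800°
a = sin²(Δφ/2) + cos φ₁ cos φ₂ sin²(Δλ/2) = 0.000074
c = 2·arcsin(√a) = 0.017221 rad = 0.9867°
d = R·c = 6378.14 × 0.017221 = 109.8 km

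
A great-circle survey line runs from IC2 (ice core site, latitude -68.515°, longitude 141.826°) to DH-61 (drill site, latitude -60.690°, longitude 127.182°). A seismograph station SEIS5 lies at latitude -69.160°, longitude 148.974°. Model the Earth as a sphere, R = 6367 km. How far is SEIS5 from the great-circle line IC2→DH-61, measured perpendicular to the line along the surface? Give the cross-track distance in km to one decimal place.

134.5 km

δ₁₃ = central angle IC2→SEIS5 = 0.046395 rad  (haversine)
θ₁₃ = bearing IC2→SEIS5 = 107.350°,  θ₁₂ = bearing IC2→DH-61 = 314.437°
dₓₜ = R·arcsin(sin δ₁₃ · sin(θ₁₃ − θ₁₂)) = 6367·arcsin(0.04638·sin(-207.087°)) = 134.469 km
|dₓₜ| = 134.469 km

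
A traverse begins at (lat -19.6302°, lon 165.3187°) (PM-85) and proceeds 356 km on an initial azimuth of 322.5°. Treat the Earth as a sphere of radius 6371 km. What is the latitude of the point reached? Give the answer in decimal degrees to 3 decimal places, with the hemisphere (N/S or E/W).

17.079°S

δ = d/R = 356/6371 = 0.055878 rad
φ₂ = arcsin(sin φ₁ cos δ + cos φ₁ sin δ cos θ)
   = arcsin(-0.33595·0.99844 + 0.94188·0.05585·0.79335) = -17.07905°
λ₂ = λ₁ + atan2(sin θ sin δ cos φ₁, cos δ − sin φ₁ sin φ₂) = 163.28041°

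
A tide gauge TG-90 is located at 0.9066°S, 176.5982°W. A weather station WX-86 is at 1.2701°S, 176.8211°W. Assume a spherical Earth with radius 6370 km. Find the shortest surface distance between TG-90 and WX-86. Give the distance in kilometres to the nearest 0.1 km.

Δφ = -0.3635°,  Δλ = -0.2229°
a = sin²(Δφ/2) + cos φ₁ cos φ₂ sin²(Δλ/2) = 0.000014
c = 2·arcsin(√a) = 0.007442 rad = 0.4264°
d = R·c = 6370 × 0.007442 = 47.4 km

47.4 km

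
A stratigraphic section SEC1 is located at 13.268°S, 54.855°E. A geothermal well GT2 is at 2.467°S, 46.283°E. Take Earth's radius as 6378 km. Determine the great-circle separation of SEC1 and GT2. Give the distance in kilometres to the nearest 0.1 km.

1528.5 km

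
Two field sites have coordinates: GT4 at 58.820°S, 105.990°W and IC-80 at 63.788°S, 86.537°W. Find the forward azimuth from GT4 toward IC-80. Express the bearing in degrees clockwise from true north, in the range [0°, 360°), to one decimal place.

Δλ = 19.4530°
y = sin Δλ · cos φ₂ = 0.147099
x = cos φ₁ sin φ₂ − sin φ₁ cos φ₂ cos Δλ = -0.108171
θ = atan2(y, x) = 126.3294° → 126.3294° (mod 360°)

126.3°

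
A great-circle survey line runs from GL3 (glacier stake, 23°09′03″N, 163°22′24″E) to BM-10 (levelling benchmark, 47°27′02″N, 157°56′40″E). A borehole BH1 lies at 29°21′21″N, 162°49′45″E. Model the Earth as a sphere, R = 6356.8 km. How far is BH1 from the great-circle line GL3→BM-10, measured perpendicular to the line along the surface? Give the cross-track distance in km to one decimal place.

GL3: φ = +23.15083°, λ = +163.37333°
BM-10: φ = +47.45056°, λ = +157.94444°
BH1: φ = +29.35583°, λ = +162.82917°
δ₁₃ = central angle GL3→BH1 = 0.108632 rad  (haversine)
θ₁₃ = bearing GL3→BH1 = 355.621°,  θ₁₂ = bearing GL3→BM-10 = 351.188°
dₓₜ = R·arcsin(sin δ₁₃ · sin(θ₁₃ − θ₁₂)) = 6356.8·arcsin(0.10842·sin(4.433°)) = 53.272 km
|dₓₜ| = 53.272 km

53.3 km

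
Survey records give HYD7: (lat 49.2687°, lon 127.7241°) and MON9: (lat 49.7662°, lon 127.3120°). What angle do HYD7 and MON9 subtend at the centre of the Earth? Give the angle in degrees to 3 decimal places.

0.565°

Δφ = 0.4975°,  Δλ = -0.4121°
a = sin²(Δφ/2) + cos φ₁ cos φ₂ sin²(Δλ/2) = 0.000024
c = 2·arcsin(√a) = 0.009859 rad = 0.5649°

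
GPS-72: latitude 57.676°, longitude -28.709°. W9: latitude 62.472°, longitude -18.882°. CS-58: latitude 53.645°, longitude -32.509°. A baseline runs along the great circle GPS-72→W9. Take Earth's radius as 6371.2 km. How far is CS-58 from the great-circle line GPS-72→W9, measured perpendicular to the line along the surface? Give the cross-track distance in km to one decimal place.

δ₁₃ = central angle GPS-72→CS-58 = 0.079654 rad  (haversine)
θ₁₃ = bearing GPS-72→CS-58 = 209.586°,  θ₁₂ = bearing GPS-72→W9 = 41.443°
dₓₜ = R·arcsin(sin δ₁₃ · sin(θ₁₃ − θ₁₂)) = 6371.2·arcsin(0.07957·sin(168.143°)) = 104.167 km
|dₓₜ| = 104.167 km

104.2 km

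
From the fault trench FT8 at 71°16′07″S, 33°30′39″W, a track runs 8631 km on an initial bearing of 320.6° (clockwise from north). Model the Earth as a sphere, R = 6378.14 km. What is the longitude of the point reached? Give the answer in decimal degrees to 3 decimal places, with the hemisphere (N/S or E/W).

71.842°W

FT8: φ = -71.26861°, λ = -33.51083°
δ = d/R = 8631/6378.14 = 1.353216 rad
φ₂ = arcsin(sin φ₁ cos δ + cos φ₁ sin δ cos θ)
   = arcsin(-0.94703·0.21587 + 0.32113·0.97642·0.77273) = 2.16999°
λ₂ = λ₁ + atan2(sin θ sin δ cos φ₁, cos δ − sin φ₁ sin φ₂) = -71.84230°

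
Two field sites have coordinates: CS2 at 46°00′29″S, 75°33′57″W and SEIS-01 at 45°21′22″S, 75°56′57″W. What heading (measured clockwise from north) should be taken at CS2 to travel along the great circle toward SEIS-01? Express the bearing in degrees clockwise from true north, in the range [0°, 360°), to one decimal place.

CS2: φ = -46.00806°, λ = -75.56583°
SEIS-01: φ = -45.35611°, λ = -75.94917°
Δλ = -0.3833°
y = sin Δλ · cos φ₂ = -0.004701
x = cos φ₁ sin φ₂ − sin φ₁ cos φ₂ cos Δλ = 0.011367
θ = atan2(y, x) = -22.4696° → 337.5304° (mod 360°)

337.5°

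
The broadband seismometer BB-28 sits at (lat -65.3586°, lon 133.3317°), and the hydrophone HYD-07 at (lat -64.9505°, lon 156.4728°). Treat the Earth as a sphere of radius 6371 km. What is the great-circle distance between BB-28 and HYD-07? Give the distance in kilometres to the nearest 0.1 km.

1076.0 km

Δφ = 0.4081°,  Δλ = 23.1411°
a = sin²(Δφ/2) + cos φ₁ cos φ₂ sin²(Δλ/2) = 0.007115
c = 2·arcsin(√a) = 0.168897 rad = 9.6771°
d = R·c = 6371 × 0.168897 = 1076.0 km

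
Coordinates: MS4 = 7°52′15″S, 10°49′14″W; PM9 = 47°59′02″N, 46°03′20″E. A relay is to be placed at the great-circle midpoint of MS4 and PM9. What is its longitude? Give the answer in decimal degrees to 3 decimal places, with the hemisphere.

11.634°E

MS4: φ = -7.87083°, λ = -10.82056°
PM9: φ = +47.98389°, λ = +46.05556°
Bx = cos φ₂ cos Δλ = 0.365761,  By = cos φ₂ sin Δλ = 0.560566
φₘ = atan2(sin φ₁ + sin φ₂, √((cos φ₁ + Bx)² + By²)) = 22.43700°
λₘ = λ₁ + atan2(By, cos φ₁ + Bx) = 11.63440°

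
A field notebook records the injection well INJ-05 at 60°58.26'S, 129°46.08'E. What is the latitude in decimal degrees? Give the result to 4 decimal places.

60.9710°S

60° + 58.26′/60 = 60 + 0.97100 = 60.9710°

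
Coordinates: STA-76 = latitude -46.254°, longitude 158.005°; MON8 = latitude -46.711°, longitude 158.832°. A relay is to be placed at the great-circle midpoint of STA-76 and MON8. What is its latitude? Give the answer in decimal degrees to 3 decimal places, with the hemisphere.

Bx = cos φ₂ cos Δλ = 0.685607,  By = cos φ₂ sin Δλ = 0.009897
φₘ = atan2(sin φ₁ + sin φ₂, √((cos φ₁ + Bx)² + By²)) = -46.48325°
λₘ = λ₁ + atan2(By, cos φ₁ + Bx) = 158.41676°

46.483°S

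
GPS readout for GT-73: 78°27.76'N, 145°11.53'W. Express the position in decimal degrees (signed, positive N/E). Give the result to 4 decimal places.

+78.4627°, -145.1922°

lat: 78.4627° N → +78.4627°
lon: 145.1922° W → -145.1922°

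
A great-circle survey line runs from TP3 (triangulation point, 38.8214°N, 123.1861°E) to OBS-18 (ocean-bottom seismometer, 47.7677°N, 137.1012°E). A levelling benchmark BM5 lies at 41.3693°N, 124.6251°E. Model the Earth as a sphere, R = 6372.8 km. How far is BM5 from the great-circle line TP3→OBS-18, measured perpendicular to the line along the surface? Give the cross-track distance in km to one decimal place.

110.6 km

δ₁₃ = central angle TP3→BM5 = 0.048440 rad  (haversine)
θ₁₃ = bearing TP3→BM5 = 22.906°,  θ₁₂ = bearing TP3→OBS-18 = 43.916°
dₓₜ = R·arcsin(sin δ₁₃ · sin(θ₁₃ − θ₁₂)) = 6372.8·arcsin(0.04842·sin(-21.010°)) = -110.641 km
|dₓₜ| = 110.641 km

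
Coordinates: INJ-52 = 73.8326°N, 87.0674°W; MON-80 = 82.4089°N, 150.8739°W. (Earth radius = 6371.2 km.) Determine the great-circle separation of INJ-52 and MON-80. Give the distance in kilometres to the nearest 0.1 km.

1609.2 km

Δφ = 8.5763°,  Δλ = -63.8065°
a = sin²(Δφ/2) + cos φ₁ cos φ₂ sin²(Δλ/2) = 0.015864
c = 2·arcsin(√a) = 0.252579 rad = 14.4717°
d = R·c = 6371.2 × 0.252579 = 1609.2 km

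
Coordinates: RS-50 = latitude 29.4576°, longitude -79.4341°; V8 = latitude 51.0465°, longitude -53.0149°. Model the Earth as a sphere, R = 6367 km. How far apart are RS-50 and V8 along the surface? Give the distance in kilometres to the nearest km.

Δφ = 21.5889°,  Δλ = 26.4192°
a = sin²(Δφ/2) + cos φ₁ cos φ₂ sin²(Δλ/2) = 0.063661
c = 2·arcsin(√a) = 0.510137 rad = 29.2287°
d = R·c = 6367 × 0.510137 = 3248.0 km

3248 km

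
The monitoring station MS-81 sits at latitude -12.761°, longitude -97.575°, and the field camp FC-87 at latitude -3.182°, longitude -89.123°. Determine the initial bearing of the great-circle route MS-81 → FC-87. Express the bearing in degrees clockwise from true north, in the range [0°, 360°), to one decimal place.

Δλ = 8.4520°
y = sin Δλ · cos φ₂ = 0.146754
x = cos φ₁ sin φ₂ − sin φ₁ cos φ₂ cos Δλ = 0.164012
θ = atan2(y, x) = 41.8214° → 41.8214° (mod 360°)

41.8°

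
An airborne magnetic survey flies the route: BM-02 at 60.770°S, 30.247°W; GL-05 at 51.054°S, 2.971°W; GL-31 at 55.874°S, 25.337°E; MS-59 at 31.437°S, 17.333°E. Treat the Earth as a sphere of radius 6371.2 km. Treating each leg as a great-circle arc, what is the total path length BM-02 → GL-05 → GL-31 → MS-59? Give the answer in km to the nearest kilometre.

BM-02→GL-05: c = 0.312635 rad, d = 1991.86 km
GL-05→GL-31: c = 0.303518 rad, d = 1933.77 km
GL-31→MS-59: c = 0.437642 rad, d = 2788.30 km
Total = 1991.86 + 1933.77 + 2788.30 = 6713.94 km

6714 km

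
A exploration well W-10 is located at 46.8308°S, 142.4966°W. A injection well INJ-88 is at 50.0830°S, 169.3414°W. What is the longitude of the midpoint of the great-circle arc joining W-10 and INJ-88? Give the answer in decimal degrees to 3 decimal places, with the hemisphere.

155.481°W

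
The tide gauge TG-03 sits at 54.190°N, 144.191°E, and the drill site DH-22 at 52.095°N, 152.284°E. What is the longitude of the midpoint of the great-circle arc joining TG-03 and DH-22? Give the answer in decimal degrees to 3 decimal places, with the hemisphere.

Bx = cos φ₂ cos Δλ = 0.608236,  By = cos φ₂ sin Δλ = 0.086489
φₘ = atan2(sin φ₁ + sin φ₂, √((cos φ₁ + Bx)² + By²)) = 53.21107°
λₘ = λ₁ + atan2(By, cos φ₁ + Bx) = 148.33636°

148.336°E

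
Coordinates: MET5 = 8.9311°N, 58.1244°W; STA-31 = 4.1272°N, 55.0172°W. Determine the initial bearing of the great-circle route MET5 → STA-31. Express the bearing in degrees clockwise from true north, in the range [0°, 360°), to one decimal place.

Δλ = 3.1072°
y = sin Δλ · cos φ₂ = 0.054064
x = cos φ₁ sin φ₂ − sin φ₁ cos φ₂ cos Δλ = -0.083518
θ = atan2(y, x) = 147.0838° → 147.0838° (mod 360°)

147.1°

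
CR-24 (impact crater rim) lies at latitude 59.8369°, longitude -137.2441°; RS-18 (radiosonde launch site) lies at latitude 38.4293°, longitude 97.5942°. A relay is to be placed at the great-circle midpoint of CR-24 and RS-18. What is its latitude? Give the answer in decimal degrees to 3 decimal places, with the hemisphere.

Bx = cos φ₂ cos Δλ = -0.451135,  By = cos φ₂ sin Δλ = -0.640433
φₘ = atan2(sin φ₁ + sin φ₂, √((cos φ₁ + Bx)² + By²)) = 66.62035°
λₘ = λ₁ + atan2(By, cos φ₁ + Bx) = 137.33813°

66.620°N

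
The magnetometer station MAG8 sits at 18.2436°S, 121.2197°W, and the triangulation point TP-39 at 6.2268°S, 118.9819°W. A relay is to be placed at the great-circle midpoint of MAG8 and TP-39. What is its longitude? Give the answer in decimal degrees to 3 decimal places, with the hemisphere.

Bx = cos φ₂ cos Δλ = 0.993342,  By = cos φ₂ sin Δλ = 0.038817
φₘ = atan2(sin φ₁ + sin φ₂, √((cos φ₁ + Bx)² + By²)) = -12.23746°
λₘ = λ₁ + atan2(By, cos φ₁ + Bx) = -120.07526°

120.075°W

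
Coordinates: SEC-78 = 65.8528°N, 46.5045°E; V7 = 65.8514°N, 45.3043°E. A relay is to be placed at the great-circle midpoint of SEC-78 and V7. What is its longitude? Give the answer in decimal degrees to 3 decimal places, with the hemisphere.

45.904°E

Bx = cos φ₂ cos Δλ = 0.409015,  By = cos φ₂ sin Δλ = -0.008569
φₘ = atan2(sin φ₁ + sin φ₂, √((cos φ₁ + Bx)² + By²)) = 65.85327°
λₘ = λ₁ + atan2(By, cos φ₁ + Bx) = 45.90438°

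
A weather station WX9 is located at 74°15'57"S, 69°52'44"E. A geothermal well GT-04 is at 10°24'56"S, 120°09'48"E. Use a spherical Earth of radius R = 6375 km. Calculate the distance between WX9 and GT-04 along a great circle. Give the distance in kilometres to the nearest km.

7772 km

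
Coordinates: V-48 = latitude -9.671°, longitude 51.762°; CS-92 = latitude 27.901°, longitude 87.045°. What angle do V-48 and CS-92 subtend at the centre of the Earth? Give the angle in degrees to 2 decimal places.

50.76°

Δφ = 37.5720°,  Δλ = 35.2830°
a = sin²(Δφ/2) + cos φ₁ cos φ₂ sin²(Δλ/2) = 0.183722
c = 2·arcsin(√a) = 0.885947 rad = 50.7610°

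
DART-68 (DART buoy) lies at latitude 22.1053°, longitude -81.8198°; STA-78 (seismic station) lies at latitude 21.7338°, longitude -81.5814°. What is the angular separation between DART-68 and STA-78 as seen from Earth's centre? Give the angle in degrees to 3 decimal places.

0.432°

Δφ = -0.3715°,  Δλ = 0.2384°
a = sin²(Δφ/2) + cos φ₁ cos φ₂ sin²(Δλ/2) = 0.000014
c = 2·arcsin(√a) = 0.007546 rad = 0.4323°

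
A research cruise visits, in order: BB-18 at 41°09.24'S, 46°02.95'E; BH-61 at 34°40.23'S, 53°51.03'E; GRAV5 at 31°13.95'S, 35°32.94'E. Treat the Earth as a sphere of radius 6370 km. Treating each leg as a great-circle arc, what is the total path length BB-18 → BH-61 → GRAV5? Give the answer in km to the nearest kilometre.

2740 km

BB-18: φ = -41.15400°, λ = +46.04917°
BH-61: φ = -34.67050°, λ = +53.85050°
GRAV5: φ = -31.23250°, λ = +35.54900°
BB-18→BH-61: c = 0.155894 rad, d = 993.05 km
BH-61→GRAV5: c = 0.274251 rad, d = 1746.98 km
Total = 993.05 + 1746.98 = 2740.02 km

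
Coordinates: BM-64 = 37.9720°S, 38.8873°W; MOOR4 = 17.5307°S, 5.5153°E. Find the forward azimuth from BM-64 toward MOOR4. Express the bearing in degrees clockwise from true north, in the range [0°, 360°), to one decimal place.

74.8°

Δλ = 44.4026°
y = sin Δλ · cos φ₂ = 0.667199
x = cos φ₁ sin φ₂ − sin φ₁ cos φ₂ cos Δλ = 0.181710
θ = atan2(y, x) = 74.7651° → 74.7651° (mod 360°)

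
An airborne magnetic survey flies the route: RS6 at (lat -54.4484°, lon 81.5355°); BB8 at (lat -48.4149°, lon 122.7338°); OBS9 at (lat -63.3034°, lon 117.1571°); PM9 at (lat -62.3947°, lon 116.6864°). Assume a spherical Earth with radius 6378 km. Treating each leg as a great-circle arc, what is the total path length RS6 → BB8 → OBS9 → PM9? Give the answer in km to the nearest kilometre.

RS6→BB8: c = 0.453497 rad, d = 2892.40 km
BB8→OBS9: c = 0.265291 rad, d = 1692.02 km
OBS9→PM9: c = 0.016297 rad, d = 103.94 km
Total = 2892.40 + 1692.02 + 103.94 = 4688.37 km

4688 km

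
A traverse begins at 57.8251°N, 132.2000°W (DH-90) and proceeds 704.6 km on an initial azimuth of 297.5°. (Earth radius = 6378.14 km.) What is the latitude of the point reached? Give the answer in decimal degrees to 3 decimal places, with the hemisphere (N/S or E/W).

60.270°N

δ = d/R = 704.6/6378.14 = 0.110471 rad
φ₂ = arcsin(sin φ₁ cos δ + cos φ₁ sin δ cos θ)
   = arcsin(0.84643·0.99390 + 0.53251·0.11025·0.46175) = 60.27032°
λ₂ = λ₁ + atan2(sin θ sin δ cos φ₁, cos δ − sin φ₁ sin φ₂) = -143.57288°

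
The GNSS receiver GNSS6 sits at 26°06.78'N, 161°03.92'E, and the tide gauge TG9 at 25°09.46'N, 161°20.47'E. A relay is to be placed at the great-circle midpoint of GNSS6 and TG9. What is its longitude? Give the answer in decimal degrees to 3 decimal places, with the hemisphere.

GNSS6: φ = +26.11300°, λ = +161.06533°
TG9: φ = +25.15767°, λ = +161.34117°
Bx = cos φ₂ cos Δλ = 0.905131,  By = cos φ₂ sin Δλ = 0.004358
φₘ = atan2(sin φ₁ + sin φ₂, √((cos φ₁ + Bx)² + By²)) = 25.63540°
λₘ = λ₁ + atan2(By, cos φ₁ + Bx) = 161.20380°

161.204°E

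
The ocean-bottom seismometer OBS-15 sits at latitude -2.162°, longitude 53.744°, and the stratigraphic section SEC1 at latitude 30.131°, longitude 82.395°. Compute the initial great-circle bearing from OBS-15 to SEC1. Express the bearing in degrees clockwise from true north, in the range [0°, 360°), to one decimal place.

38.0°

Δλ = 28.6510°
y = sin Δλ · cos φ₂ = 0.414687
x = cos φ₁ sin φ₂ − sin φ₁ cos φ₂ cos Δλ = 0.530254
θ = atan2(y, x) = 38.0273° → 38.0273° (mod 360°)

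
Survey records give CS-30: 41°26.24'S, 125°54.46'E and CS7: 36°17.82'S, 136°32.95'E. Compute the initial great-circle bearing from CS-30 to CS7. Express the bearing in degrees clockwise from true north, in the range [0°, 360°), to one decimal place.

61.6°

CS-30: φ = -41.43733°, λ = +125.90767°
CS7: φ = -36.29700°, λ = +136.54917°
Δλ = 10.6415°
y = sin Δλ · cos φ₂ = 0.148831
x = cos φ₁ sin φ₂ − sin φ₁ cos φ₂ cos Δλ = 0.080422
θ = atan2(y, x) = 61.6150° → 61.6150° (mod 360°)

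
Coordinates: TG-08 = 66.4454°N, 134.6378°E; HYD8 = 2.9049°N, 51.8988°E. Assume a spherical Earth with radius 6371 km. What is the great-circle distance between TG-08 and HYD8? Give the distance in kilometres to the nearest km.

9389 km

Δφ = -63.5405°,  Δλ = -82.7390°
a = sin²(Δφ/2) + cos φ₁ cos φ₂ sin²(Δλ/2) = 0.451550
c = 2·arcsin(√a) = 1.473745 rad = 84.4394°
d = R·c = 6371 × 1.473745 = 9389.2 km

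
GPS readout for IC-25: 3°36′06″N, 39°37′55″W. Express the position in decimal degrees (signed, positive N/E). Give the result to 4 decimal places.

lat: 3.6017° N → +3.6017°
lon: 39.6319° W → -39.6319°

+3.6017°, -39.6319°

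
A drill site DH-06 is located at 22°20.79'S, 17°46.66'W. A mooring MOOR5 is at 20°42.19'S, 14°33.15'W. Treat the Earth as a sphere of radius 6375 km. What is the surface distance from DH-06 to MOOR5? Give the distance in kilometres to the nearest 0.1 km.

DH-06: φ = -22.34650°, λ = -17.77767°
MOOR5: φ = -20.70317°, λ = -14.55250°
Δφ = 1.6433°,  Δλ = 3.2252°
a = sin²(Δφ/2) + cos φ₁ cos φ₂ sin²(Δλ/2) = 0.000891
c = 2·arcsin(√a) = 0.059701 rad = 3.4206°
d = R·c = 6375 × 0.059701 = 380.6 km

380.6 km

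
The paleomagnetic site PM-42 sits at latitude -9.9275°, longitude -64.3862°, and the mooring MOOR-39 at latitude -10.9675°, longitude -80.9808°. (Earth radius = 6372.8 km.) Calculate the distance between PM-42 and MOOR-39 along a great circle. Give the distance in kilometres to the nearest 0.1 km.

1818.6 km

Δφ = -1.0400°,  Δλ = -16.5946°
a = sin²(Δφ/2) + cos φ₁ cos φ₂ sin²(Δλ/2) = 0.020221
c = 2·arcsin(√a) = 0.285369 rad = 16.3505°
d = R·c = 6372.8 × 0.285369 = 1818.6 km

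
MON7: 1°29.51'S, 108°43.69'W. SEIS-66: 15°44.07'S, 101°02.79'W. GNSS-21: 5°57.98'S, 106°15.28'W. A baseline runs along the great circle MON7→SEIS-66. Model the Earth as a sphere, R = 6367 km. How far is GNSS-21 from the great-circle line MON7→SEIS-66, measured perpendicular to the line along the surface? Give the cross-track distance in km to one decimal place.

12.1 km

MON7: φ = -1.49183°, λ = -108.72817°
SEIS-66: φ = -15.73450°, λ = -101.04650°
GNSS-21: φ = -5.96633°, λ = -106.25467°
δ₁₃ = central angle MON7→GNSS-21 = 0.089183 rad  (haversine)
θ₁₃ = bearing MON7→GNSS-21 = 151.188°,  θ₁₂ = bearing MON7→SEIS-66 = 152.414°
dₓₜ = R·arcsin(sin δ₁₃ · sin(θ₁₃ − θ₁₂)) = 6367·arcsin(0.08907·sin(-1.226°)) = -12.134 km
|dₓₜ| = 12.134 km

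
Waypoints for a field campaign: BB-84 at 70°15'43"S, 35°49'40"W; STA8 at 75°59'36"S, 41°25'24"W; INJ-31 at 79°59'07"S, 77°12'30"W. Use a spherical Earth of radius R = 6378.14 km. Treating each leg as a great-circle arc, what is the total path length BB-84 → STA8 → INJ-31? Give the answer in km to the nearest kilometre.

1582 km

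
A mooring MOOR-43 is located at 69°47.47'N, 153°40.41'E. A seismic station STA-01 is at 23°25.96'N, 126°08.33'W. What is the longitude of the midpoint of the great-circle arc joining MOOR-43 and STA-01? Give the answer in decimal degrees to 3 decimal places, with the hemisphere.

145.358°W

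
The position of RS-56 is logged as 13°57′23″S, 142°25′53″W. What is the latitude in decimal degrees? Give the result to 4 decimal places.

13.9564°S

13° + 57′/60 + 23″/3600 = 13 + 0.95000 + 0.00639 = 13.9564°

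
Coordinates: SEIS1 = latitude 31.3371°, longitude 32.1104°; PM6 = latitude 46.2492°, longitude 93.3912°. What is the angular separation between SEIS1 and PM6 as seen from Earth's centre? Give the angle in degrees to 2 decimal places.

48.74°

Δφ = 14.9121°,  Δλ = 61.2808°
a = sin²(Δφ/2) + cos φ₁ cos φ₂ sin²(Δλ/2) = 0.170254
c = 2·arcsin(√a) = 0.850654 rad = 48.7389°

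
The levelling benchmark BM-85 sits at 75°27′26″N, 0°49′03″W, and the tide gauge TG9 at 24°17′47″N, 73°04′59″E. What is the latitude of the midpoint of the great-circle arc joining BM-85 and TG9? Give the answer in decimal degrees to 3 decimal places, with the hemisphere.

BM-85: φ = +75.45722°, λ = -0.81750°
TG9: φ = +24.29639°, λ = +73.08306°
Bx = cos φ₂ cos Δλ = 0.252744,  By = cos φ₂ sin Δλ = 0.875685
φₘ = atan2(sin φ₁ + sin φ₂, √((cos φ₁ + Bx)² + By²)) = 53.78083°
λₘ = λ₁ + atan2(By, cos φ₁ + Bx) = 59.26746°

53.781°N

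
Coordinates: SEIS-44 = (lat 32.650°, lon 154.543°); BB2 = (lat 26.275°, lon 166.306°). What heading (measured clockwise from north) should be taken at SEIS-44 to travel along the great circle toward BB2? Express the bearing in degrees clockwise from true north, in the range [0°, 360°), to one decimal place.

118.9°

Δλ = 11.7630°
y = sin Δλ · cos φ₂ = 0.182801
x = cos φ₁ sin φ₂ − sin φ₁ cos φ₂ cos Δλ = -0.100876
θ = atan2(y, x) = 118.8915° → 118.8915° (mod 360°)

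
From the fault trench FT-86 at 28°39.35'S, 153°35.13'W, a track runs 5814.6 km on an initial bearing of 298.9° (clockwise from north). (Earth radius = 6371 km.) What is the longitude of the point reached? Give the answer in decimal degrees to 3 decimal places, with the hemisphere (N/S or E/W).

FT-86: φ = -28.65583°, λ = -153.58550°
δ = d/R = 5814.6/6371 = 0.912667 rad
φ₂ = arcsin(sin φ₁ cos δ + cos φ₁ sin δ cos θ)
   = arcsin(-0.47955·0.61164 + 0.87752·0.79114·0.48328) = 2.41875°
λ₂ = λ₁ + atan2(sin θ sin δ cos φ₁, cos δ − sin φ₁ sin φ₂) = 162.52812°

162.528°E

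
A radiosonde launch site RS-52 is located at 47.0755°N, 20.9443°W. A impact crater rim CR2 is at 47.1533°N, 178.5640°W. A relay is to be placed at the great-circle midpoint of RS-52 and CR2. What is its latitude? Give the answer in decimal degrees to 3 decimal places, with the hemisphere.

79.782°N

Bx = cos φ₂ cos Δλ = -0.628817,  By = cos φ₂ sin Δλ = -0.258927
φₘ = atan2(sin φ₁ + sin φ₂, √((cos φ₁ + Bx)² + By²)) = 79.78230°
λₘ = λ₁ + atan2(By, cos φ₁ + Bx) = -99.54244°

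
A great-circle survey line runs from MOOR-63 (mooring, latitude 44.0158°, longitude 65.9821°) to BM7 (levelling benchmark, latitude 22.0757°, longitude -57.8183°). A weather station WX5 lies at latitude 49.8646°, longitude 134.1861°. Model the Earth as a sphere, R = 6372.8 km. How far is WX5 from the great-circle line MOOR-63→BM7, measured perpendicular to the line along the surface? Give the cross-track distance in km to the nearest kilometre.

4727 km

δ₁₃ = central angle MOOR-63→WX5 = 0.790689 rad  (haversine)
θ₁₃ = bearing MOOR-63→WX5 = 57.350°,  θ₁₂ = bearing MOOR-63→BM7 = 309.220°
dₓₜ = R·arcsin(sin δ₁₃ · sin(θ₁₃ − θ₁₂)) = 6372.8·arcsin(0.71084·sin(-251.870°)) = 4726.733 km
|dₓₜ| = 4726.733 km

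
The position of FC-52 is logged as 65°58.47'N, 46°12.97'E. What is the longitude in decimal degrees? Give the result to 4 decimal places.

46° + 12.97′/60 = 46 + 0.21617 = 46.2162°

46.2162°E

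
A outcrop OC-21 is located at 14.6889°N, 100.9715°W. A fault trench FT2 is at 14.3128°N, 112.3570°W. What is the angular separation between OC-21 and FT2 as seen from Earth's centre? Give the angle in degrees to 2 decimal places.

Δφ = -0.3761°,  Δλ = -11.3855°
a = sin²(Δφ/2) + cos φ₁ cos φ₂ sin²(Δλ/2) = 0.009233
c = 2·arcsin(√a) = 0.192476 rad = 11.0281°

11.03°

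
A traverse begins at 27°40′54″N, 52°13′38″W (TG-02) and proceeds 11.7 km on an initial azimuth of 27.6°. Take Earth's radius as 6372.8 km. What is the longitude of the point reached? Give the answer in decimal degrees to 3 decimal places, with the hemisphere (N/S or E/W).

52.172°W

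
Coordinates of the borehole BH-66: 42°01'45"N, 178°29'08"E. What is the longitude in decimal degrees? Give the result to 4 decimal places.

178.4856°E

178° + 29′/60 + 8″/3600 = 178 + 0.48333 + 0.00222 = 178.4856°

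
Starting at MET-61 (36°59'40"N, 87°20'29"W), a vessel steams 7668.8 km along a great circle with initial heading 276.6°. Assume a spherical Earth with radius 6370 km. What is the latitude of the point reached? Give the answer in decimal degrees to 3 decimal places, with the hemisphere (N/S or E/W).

17.551°N

MET-61: φ = +36.99444°, λ = -87.34139°
δ = d/R = 7668.8/6370 = 1.203893 rad
φ₂ = arcsin(sin φ₁ cos δ + cos φ₁ sin δ cos θ)
   = arcsin(0.60174·0.35873 + 0.79869·0.93344·0.11494) = 17.55065°
λ₂ = λ₁ + atan2(sin θ sin δ cos φ₁, cos δ − sin φ₁ sin φ₂) = -163.88000°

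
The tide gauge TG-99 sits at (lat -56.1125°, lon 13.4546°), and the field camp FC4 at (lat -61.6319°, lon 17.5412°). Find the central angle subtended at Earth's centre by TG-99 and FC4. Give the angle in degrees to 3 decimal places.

Δφ = -5.5194°,  Δλ = 4.0866°
a = sin²(Δφ/2) + cos φ₁ cos φ₂ sin²(Δλ/2) = 0.002655
c = 2·arcsin(√a) = 0.103098 rad = 5.9071°

5.907°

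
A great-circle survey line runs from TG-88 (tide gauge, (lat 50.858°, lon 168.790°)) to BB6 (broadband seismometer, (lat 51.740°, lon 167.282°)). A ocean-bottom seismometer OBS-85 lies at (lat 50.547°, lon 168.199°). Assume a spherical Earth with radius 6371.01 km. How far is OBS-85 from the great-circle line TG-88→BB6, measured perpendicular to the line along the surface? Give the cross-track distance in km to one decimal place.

δ₁₃ = central angle TG-88→OBS-85 = 0.008494 rad  (haversine)
θ₁₃ = bearing TG-88→OBS-85 = 230.507°,  θ₁₂ = bearing TG-88→BB6 = 313.676°
dₓₜ = R·arcsin(sin δ₁₃ · sin(θ₁₃ − θ₁₂)) = 6371.01·arcsin(0.00849·sin(-83.169°)) = -53.729 km
|dₓₜ| = 53.729 km

53.7 km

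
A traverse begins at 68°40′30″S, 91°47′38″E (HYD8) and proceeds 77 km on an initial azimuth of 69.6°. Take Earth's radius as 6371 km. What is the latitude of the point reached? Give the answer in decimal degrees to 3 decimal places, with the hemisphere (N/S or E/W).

HYD8: φ = -68.67500°, λ = +91.79389°
δ = d/R = 77/6371 = 0.012086 rad
φ₂ = arcsin(sin φ₁ cos δ + cos φ₁ sin δ cos θ)
   = arcsin(-0.93153·0.99993 + 0.36366·0.01209·0.34857) = -68.42431°
λ₂ = λ₁ + atan2(sin θ sin δ cos φ₁, cos δ − sin φ₁ sin φ₂) = 93.55913°

68.424°S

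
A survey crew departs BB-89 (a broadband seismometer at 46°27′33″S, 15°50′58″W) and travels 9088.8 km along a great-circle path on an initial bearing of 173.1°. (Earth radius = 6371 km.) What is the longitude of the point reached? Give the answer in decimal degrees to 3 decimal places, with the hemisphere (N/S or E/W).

BB-89: φ = -46.45917°, λ = -15.84944°
δ = d/R = 9088.8/6371 = 1.426589 rad
φ₂ = arcsin(sin φ₁ cos δ + cos φ₁ sin δ cos θ)
   = arcsin(-0.72488·0.14371 + 0.68887·0.98962·-0.99276) = -51.34809°
λ₂ = λ₁ + atan2(sin θ sin δ cos φ₁, cos δ − sin φ₁ sin φ₂) = 153.17738°

153.177°E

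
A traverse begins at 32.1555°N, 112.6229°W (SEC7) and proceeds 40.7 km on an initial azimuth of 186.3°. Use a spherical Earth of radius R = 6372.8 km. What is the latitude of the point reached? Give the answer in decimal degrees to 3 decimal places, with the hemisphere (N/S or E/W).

δ = d/R = 40.7/6372.8 = 0.006387 rad
φ₂ = arcsin(sin φ₁ cos δ + cos φ₁ sin δ cos θ)
   = arcsin(0.53222·0.99998 + 0.84661·0.00639·-0.99396) = 31.79178°
λ₂ = λ₁ + atan2(sin θ sin δ cos φ₁, cos δ − sin φ₁ sin φ₂) = -112.67014°

31.792°N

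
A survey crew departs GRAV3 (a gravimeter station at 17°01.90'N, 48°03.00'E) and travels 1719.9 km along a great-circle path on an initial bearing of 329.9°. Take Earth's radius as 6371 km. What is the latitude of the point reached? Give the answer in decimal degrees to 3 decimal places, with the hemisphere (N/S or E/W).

30.192°N

GRAV3: φ = +17.03167°, λ = +48.05000°
δ = d/R = 1719.9/6371 = 0.269958 rad
φ₂ = arcsin(sin φ₁ cos δ + cos φ₁ sin δ cos θ)
   = arcsin(0.29290·0.96378 + 0.95614·0.26669·0.86515) = 30.19210°
λ₂ = λ₁ + atan2(sin θ sin δ cos φ₁, cos δ − sin φ₁ sin φ₂) = 39.14831°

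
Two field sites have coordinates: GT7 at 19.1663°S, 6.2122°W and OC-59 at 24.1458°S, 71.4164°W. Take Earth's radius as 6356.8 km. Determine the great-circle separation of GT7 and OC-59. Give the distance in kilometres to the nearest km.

Δφ = -4.9795°,  Δλ = -65.2042°
a = sin²(Δφ/2) + cos φ₁ cos φ₂ sin²(Δλ/2) = 0.252111
c = 2·arcsin(√a) = 1.052065 rad = 60.2789°
d = R·c = 6356.8 × 1.052065 = 6687.8 km

6688 km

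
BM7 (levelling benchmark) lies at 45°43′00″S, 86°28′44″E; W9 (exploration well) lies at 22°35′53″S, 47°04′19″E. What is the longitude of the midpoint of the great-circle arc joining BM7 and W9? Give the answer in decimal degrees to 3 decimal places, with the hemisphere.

63.930°E

BM7: φ = -45.71667°, λ = +86.47889°
W9: φ = -22.59806°, λ = +47.07194°
Bx = cos φ₂ cos Δλ = 0.713335,  By = cos φ₂ sin Δλ = -0.586084
φₘ = atan2(sin φ₁ + sin φ₂, √((cos φ₁ + Bx)² + By²)) = -35.74713°
λₘ = λ₁ + atan2(By, cos φ₁ + Bx) = 63.93024°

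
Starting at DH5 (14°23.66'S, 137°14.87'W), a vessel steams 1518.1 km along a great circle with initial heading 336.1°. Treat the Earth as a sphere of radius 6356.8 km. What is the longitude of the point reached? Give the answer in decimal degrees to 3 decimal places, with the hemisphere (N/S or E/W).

DH5: φ = -14.39433°, λ = -137.24783°
δ = d/R = 1518.1/6356.8 = 0.238815 rad
φ₂ = arcsin(sin φ₁ cos δ + cos φ₁ sin δ cos θ)
   = arcsin(-0.24859·0.97162 + 0.96861·0.23655·0.91425) = -1.83720°
λ₂ = λ₁ + atan2(sin θ sin δ cos φ₁, cos δ − sin φ₁ sin φ₂) = -142.75016°

142.750°W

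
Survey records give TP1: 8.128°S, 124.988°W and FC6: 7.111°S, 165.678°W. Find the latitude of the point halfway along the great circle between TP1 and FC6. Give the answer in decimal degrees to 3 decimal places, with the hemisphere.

8.120°S

Bx = cos φ₂ cos Δλ = 0.752416,  By = cos φ₂ sin Δλ = -0.646951
φₘ = atan2(sin φ₁ + sin φ₂, √((cos φ₁ + Bx)² + By²)) = -8.11990°
λₘ = λ₁ + atan2(By, cos φ₁ + Bx) = -145.35822°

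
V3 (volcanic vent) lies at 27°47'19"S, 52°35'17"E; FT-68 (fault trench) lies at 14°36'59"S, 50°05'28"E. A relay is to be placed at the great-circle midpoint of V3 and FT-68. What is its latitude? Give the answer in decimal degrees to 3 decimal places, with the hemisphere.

21.207°S

V3: φ = -27.78861°, λ = +52.58806°
FT-68: φ = -14.61639°, λ = +50.09111°
Bx = cos φ₂ cos Δλ = 0.966718,  By = cos φ₂ sin Δλ = -0.042156
φₘ = atan2(sin φ₁ + sin φ₂, √((cos φ₁ + Bx)² + By²)) = -21.20708°
λₘ = λ₁ + atan2(By, cos φ₁ + Bx) = 51.28366°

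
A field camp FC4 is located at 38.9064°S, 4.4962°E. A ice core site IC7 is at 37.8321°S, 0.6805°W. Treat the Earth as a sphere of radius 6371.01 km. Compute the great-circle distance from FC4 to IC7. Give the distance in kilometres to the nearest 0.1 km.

Δφ = 1.0743°,  Δλ = -5.1767°
a = sin²(Δφ/2) + cos φ₁ cos φ₂ sin²(Δλ/2) = 0.001341
c = 2·arcsin(√a) = 0.073265 rad = 4.1978°
d = R·c = 6371.01 × 0.073265 = 466.8 km

466.8 km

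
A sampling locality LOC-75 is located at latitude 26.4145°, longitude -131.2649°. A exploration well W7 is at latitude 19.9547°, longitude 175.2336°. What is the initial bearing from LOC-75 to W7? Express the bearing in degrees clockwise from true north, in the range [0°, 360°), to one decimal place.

274.3°

Δλ = -53.5015°
y = sin Δλ · cos φ₂ = -0.755610
x = cos φ₁ sin φ₂ − sin φ₁ cos φ₂ cos Δλ = 0.056929
θ = atan2(y, x) = -85.6914° → 274.3086° (mod 360°)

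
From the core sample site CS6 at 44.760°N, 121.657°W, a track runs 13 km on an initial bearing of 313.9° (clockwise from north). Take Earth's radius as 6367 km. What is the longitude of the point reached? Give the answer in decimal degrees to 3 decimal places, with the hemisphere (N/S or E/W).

121.776°W

δ = d/R = 13/6367 = 0.002042 rad
φ₂ = arcsin(sin φ₁ cos δ + cos φ₁ sin δ cos θ)
   = arcsin(0.70414·1.00000 + 0.71006·0.00204·0.69340) = 44.84106°
λ₂ = λ₁ + atan2(sin θ sin δ cos φ₁, cos δ − sin φ₁ sin φ₂) = -121.77588°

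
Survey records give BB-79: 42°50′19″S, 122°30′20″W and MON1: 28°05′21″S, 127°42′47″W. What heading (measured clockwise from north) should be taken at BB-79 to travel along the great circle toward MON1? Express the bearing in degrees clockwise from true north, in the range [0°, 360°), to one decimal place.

BB-79: φ = -42.83861°, λ = -122.50556°
MON1: φ = -28.08917°, λ = -127.71306°
Δλ = -5.2075°
y = sin Δλ · cos φ₂ = -0.080073
x = cos φ₁ sin φ₂ − sin φ₁ cos φ₂ cos Δλ = 0.252117
θ = atan2(y, x) = -17.6199° → 342.3801° (mod 360°)

342.4°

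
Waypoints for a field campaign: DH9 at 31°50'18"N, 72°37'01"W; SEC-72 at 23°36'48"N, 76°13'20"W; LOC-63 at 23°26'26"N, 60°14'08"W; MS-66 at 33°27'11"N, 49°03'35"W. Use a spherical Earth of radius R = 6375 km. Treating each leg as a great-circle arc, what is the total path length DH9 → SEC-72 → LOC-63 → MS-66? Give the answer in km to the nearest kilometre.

DH9: φ = +31.83833°, λ = -72.61694°
SEC-72: φ = +23.61333°, λ = -76.22222°
LOC-63: φ = +23.44056°, λ = -60.23556°
MS-66: φ = +33.45306°, λ = -49.05972°
DH9→SEC-72: c = 0.153948 rad, d = 981.42 km
SEC-72→LOC-63: c = 0.255710 rad, d = 1630.15 km
LOC-63→MS-66: c = 0.244519 rad, d = 1558.81 km
Total = 981.42 + 1630.15 + 1558.81 = 4170.38 km

4170 km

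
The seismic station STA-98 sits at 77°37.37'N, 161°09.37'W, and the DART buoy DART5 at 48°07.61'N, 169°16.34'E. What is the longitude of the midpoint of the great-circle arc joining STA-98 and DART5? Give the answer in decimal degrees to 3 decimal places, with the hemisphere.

STA-98: φ = +77.62283°, λ = -161.15617°
DART5: φ = +48.12683°, λ = +169.27233°
Bx = cos φ₂ cos Δλ = 0.580538,  By = cos φ₂ sin Δλ = -0.329410
φₘ = atan2(sin φ₁ + sin φ₂, √((cos φ₁ + Bx)² + By²)) = 63.44173°
λₘ = λ₁ + atan2(By, cos φ₁ + Bx) = 176.33412°

176.334°E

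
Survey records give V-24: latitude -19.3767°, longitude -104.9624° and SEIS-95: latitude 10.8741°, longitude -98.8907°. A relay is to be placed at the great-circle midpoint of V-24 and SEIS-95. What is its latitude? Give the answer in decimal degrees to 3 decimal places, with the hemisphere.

4.257°S

Bx = cos φ₂ cos Δλ = 0.976535,  By = cos φ₂ sin Δλ = 0.103874
φₘ = atan2(sin φ₁ + sin φ₂, √((cos φ₁ + Bx)² + By²)) = -4.25725°
λₘ = λ₁ + atan2(By, cos φ₁ + Bx) = -101.86549°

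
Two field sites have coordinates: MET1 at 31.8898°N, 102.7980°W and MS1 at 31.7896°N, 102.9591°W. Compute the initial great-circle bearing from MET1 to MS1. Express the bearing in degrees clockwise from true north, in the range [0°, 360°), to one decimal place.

233.8°

Δλ = -0.1611°
y = sin Δλ · cos φ₂ = -0.002390
x = cos φ₁ sin φ₂ − sin φ₁ cos φ₂ cos Δλ = -0.001747
θ = atan2(y, x) = -126.1669° → 233.8331° (mod 360°)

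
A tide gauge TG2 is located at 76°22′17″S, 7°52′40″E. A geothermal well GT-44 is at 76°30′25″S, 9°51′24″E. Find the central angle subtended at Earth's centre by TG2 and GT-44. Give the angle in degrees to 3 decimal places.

0.483°

TG2: φ = -76.37139°, λ = +7.87778°
GT-44: φ = -76.50694°, λ = +9.85667°
Δφ = -0.1356°,  Δλ = 1.9789°
a = sin²(Δφ/2) + cos φ₁ cos φ₂ sin²(Δλ/2) = 0.000018
c = 2·arcsin(√a) = 0.008436 rad = 0.4834°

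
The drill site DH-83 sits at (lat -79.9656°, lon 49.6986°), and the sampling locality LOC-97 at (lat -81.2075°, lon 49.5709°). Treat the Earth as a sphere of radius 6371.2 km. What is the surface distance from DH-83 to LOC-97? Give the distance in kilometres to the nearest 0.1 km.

138.1 km

Δφ = -1.2419°,  Δλ = -0.1277°
a = sin²(Δφ/2) + cos φ₁ cos φ₂ sin²(Δλ/2) = 0.000117
c = 2·arcsin(√a) = 0.021678 rad = 1.2421°
d = R·c = 6371.2 × 0.021678 = 138.1 km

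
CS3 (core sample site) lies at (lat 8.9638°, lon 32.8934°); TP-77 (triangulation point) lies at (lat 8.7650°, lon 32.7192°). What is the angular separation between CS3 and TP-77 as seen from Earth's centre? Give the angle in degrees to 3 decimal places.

Δφ = -0.1988°,  Δλ = -0.1742°
a = sin²(Δφ/2) + cos φ₁ cos φ₂ sin²(Δλ/2) = 0.000005
c = 2·arcsin(√a) = 0.004589 rad = 0.2630°

0.263°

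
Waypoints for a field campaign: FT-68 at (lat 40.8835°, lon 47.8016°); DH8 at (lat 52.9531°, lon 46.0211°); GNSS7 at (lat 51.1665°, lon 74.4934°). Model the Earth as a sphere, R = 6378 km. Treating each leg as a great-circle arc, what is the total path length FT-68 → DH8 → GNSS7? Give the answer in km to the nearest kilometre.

3296 km

FT-68→DH8: c = 0.211703 rad, d = 1350.24 km
DH8→GNSS7: c = 0.305089 rad, d = 1945.86 km
Total = 1350.24 + 1945.86 = 3296.10 km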